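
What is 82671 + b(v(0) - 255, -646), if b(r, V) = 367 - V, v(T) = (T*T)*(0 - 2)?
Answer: 83684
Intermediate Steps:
v(T) = -2*T**2 (v(T) = T**2*(-2) = -2*T**2)
82671 + b(v(0) - 255, -646) = 82671 + (367 - 1*(-646)) = 82671 + (367 + 646) = 82671 + 1013 = 83684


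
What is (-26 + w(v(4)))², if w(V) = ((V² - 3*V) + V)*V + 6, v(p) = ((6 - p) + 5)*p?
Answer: 414692496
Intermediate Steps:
v(p) = p*(11 - p) (v(p) = (11 - p)*p = p*(11 - p))
w(V) = 6 + V*(V² - 2*V) (w(V) = (V² - 2*V)*V + 6 = V*(V² - 2*V) + 6 = 6 + V*(V² - 2*V))
(-26 + w(v(4)))² = (-26 + (6 + (4*(11 - 1*4))³ - 2*16*(11 - 1*4)²))² = (-26 + (6 + (4*(11 - 4))³ - 2*16*(11 - 4)²))² = (-26 + (6 + (4*7)³ - 2*(4*7)²))² = (-26 + (6 + 28³ - 2*28²))² = (-26 + (6 + 21952 - 2*784))² = (-26 + (6 + 21952 - 1568))² = (-26 + 20390)² = 20364² = 414692496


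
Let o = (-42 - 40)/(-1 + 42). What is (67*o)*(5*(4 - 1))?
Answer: -2010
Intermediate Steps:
o = -2 (o = -82/41 = -82*1/41 = -2)
(67*o)*(5*(4 - 1)) = (67*(-2))*(5*(4 - 1)) = -670*3 = -134*15 = -2010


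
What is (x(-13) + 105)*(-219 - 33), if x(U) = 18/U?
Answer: -339444/13 ≈ -26111.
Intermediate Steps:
(x(-13) + 105)*(-219 - 33) = (18/(-13) + 105)*(-219 - 33) = (18*(-1/13) + 105)*(-252) = (-18/13 + 105)*(-252) = (1347/13)*(-252) = -339444/13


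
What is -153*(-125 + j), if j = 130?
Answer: -765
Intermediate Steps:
-153*(-125 + j) = -153*(-125 + 130) = -153*5 = -765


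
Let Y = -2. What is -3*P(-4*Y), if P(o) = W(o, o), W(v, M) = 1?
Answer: -3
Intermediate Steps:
P(o) = 1
-3*P(-4*Y) = -3*1 = -3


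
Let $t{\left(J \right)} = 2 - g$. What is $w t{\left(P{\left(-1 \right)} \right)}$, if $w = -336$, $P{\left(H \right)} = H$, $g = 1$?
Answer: $-336$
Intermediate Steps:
$t{\left(J \right)} = 1$ ($t{\left(J \right)} = 2 - 1 = 1$)
$w t{\left(P{\left(-1 \right)} \right)} = \left(-336\right) 1 = -336$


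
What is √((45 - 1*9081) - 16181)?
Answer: I*√25217 ≈ 158.8*I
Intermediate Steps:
√((45 - 1*9081) - 16181) = √((45 - 9081) - 16181) = √(-9036 - 16181) = √(-25217) = I*√25217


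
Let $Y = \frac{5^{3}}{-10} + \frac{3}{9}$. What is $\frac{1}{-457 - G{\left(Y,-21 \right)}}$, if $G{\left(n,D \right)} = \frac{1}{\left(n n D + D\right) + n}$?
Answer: $- \frac{12567}{5743115} \approx -0.0021882$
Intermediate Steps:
$Y = - \frac{73}{6}$ ($Y = 125 \left(- \frac{1}{10}\right) + 3 \cdot \frac{1}{9} = - \frac{25}{2} + \frac{1}{3} = - \frac{73}{6} \approx -12.167$)
$G{\left(n,D \right)} = \frac{1}{D + n + D n^{2}}$ ($G{\left(n,D \right)} = \frac{1}{\left(n^{2} D + D\right) + n} = \frac{1}{\left(D n^{2} + D\right) + n} = \frac{1}{\left(D + D n^{2}\right) + n} = \frac{1}{D + n + D n^{2}}$)
$\frac{1}{-457 - G{\left(Y,-21 \right)}} = \frac{1}{-457 - \frac{1}{-21 - \frac{73}{6} - 21 \left(- \frac{73}{6}\right)^{2}}} = \frac{1}{-457 - \frac{1}{-21 - \frac{73}{6} - \frac{37303}{12}}} = \frac{1}{-457 - \frac{1}{- \frac{12567}{4}}} = \frac{1}{-457 - - \frac{4}{12567}} = \frac{1}{-457 + \frac{4}{12567}} = \frac{1}{- \frac{5743115}{12567}} = - \frac{12567}{5743115}$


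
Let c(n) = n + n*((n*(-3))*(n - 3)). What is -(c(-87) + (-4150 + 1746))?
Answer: -2041139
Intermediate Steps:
c(n) = n - 3*n²*(-3 + n) (c(n) = n + n*((-3*n)*(-3 + n)) = n + n*(-3*n*(-3 + n)) = n - 3*n²*(-3 + n))
-(c(-87) + (-4150 + 1746)) = -(-87*(1 - 3*(-87)² + 9*(-87)) + (-4150 + 1746)) = -(-87*(1 - 3*7569 - 783) - 2404) = -(-87*(1 - 22707 - 783) - 2404) = -(-87*(-23489) - 2404) = -(2043543 - 2404) = -1*2041139 = -2041139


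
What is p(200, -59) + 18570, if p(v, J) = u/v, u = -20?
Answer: 185699/10 ≈ 18570.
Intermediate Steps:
p(v, J) = -20/v
p(200, -59) + 18570 = -20/200 + 18570 = -20*1/200 + 18570 = -⅒ + 18570 = 185699/10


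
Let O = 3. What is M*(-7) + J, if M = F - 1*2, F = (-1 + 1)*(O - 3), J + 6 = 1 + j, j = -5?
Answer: 4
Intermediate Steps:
J = -10 (J = -6 + (1 - 5) = -6 - 4 = -10)
F = 0 (F = (-1 + 1)*(3 - 3) = 0*0 = 0)
M = -2 (M = 0 - 1*2 = 0 - 2 = -2)
M*(-7) + J = -2*(-7) - 10 = 14 - 10 = 4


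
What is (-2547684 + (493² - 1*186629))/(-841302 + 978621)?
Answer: -2491264/137319 ≈ -18.142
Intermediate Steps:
(-2547684 + (493² - 1*186629))/(-841302 + 978621) = (-2547684 + (243049 - 186629))/137319 = (-2547684 + 56420)*(1/137319) = -2491264*1/137319 = -2491264/137319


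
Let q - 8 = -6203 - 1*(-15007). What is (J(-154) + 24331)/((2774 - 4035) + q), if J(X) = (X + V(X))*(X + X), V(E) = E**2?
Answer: -7232765/7551 ≈ -957.86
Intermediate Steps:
q = 8812 (q = 8 + (-6203 - 1*(-15007)) = 8 + (-6203 + 15007) = 8 + 8804 = 8812)
J(X) = 2*X*(X + X**2) (J(X) = (X + X**2)*(X + X) = (X + X**2)*(2*X) = 2*X*(X + X**2))
(J(-154) + 24331)/((2774 - 4035) + q) = (2*(-154)**2*(1 - 154) + 24331)/((2774 - 4035) + 8812) = (2*23716*(-153) + 24331)/(-1261 + 8812) = (-7257096 + 24331)/7551 = -7232765*1/7551 = -7232765/7551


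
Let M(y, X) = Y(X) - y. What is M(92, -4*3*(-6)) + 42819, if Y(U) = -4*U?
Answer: 42439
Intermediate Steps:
M(y, X) = -y - 4*X (M(y, X) = -4*X - y = -y - 4*X)
M(92, -4*3*(-6)) + 42819 = (-1*92 - 4*(-4*3)*(-6)) + 42819 = (-92 - (-48)*(-6)) + 42819 = (-92 - 4*72) + 42819 = (-92 - 288) + 42819 = -380 + 42819 = 42439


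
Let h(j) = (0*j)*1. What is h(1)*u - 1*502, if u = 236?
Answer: -502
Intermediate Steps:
h(j) = 0 (h(j) = 0*1 = 0)
h(1)*u - 1*502 = 0*236 - 1*502 = 0 - 502 = -502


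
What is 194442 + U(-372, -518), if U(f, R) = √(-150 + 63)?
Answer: 194442 + I*√87 ≈ 1.9444e+5 + 9.3274*I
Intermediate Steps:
U(f, R) = I*√87 (U(f, R) = √(-87) = I*√87)
194442 + U(-372, -518) = 194442 + I*√87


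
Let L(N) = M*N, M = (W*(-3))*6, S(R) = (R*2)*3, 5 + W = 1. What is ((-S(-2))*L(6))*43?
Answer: 222912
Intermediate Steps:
W = -4 (W = -5 + 1 = -4)
S(R) = 6*R (S(R) = (2*R)*3 = 6*R)
M = 72 (M = -4*(-3)*6 = 12*6 = 72)
L(N) = 72*N
((-S(-2))*L(6))*43 = ((-6*(-2))*(72*6))*43 = (-1*(-12)*432)*43 = (12*432)*43 = 5184*43 = 222912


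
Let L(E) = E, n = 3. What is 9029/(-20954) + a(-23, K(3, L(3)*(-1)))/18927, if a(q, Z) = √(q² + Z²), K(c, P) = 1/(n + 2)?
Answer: -9029/20954 + √13226/94635 ≈ -0.42968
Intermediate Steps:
K(c, P) = ⅕ (K(c, P) = 1/(3 + 2) = 1/5 = ⅕)
a(q, Z) = √(Z² + q²)
9029/(-20954) + a(-23, K(3, L(3)*(-1)))/18927 = 9029/(-20954) + √((⅕)² + (-23)²)/18927 = 9029*(-1/20954) + √(1/25 + 529)*(1/18927) = -9029/20954 + √(13226/25)*(1/18927) = -9029/20954 + (√13226/5)*(1/18927) = -9029/20954 + √13226/94635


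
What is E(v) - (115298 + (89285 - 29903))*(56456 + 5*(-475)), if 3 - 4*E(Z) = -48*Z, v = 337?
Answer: -37787460141/4 ≈ -9.4469e+9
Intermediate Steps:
E(Z) = ¾ + 12*Z (E(Z) = ¾ - (-12)*Z = ¾ + 12*Z)
E(v) - (115298 + (89285 - 29903))*(56456 + 5*(-475)) = (¾ + 12*337) - (115298 + (89285 - 29903))*(56456 + 5*(-475)) = (¾ + 4044) - (115298 + 59382)*(56456 - 2375) = 16179/4 - 174680*54081 = 16179/4 - 1*9446869080 = 16179/4 - 9446869080 = -37787460141/4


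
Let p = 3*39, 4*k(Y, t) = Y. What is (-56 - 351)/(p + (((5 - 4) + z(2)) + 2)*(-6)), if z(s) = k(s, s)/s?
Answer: -814/195 ≈ -4.1744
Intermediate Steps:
k(Y, t) = Y/4
p = 117
z(s) = 1/4 (z(s) = (s/4)/s = 1/4)
(-56 - 351)/(p + (((5 - 4) + z(2)) + 2)*(-6)) = (-56 - 351)/(117 + (((5 - 4) + 1/4) + 2)*(-6)) = -407/(117 + ((1 + 1/4) + 2)*(-6)) = -407/(117 + (5/4 + 2)*(-6)) = -407/(117 + (13/4)*(-6)) = -407/(117 - 39/2) = -407/195/2 = -407*2/195 = -814/195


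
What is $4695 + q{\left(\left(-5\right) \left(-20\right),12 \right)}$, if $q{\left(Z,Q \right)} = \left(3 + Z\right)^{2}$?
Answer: $15304$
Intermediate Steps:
$4695 + q{\left(\left(-5\right) \left(-20\right),12 \right)} = 4695 + \left(3 - -100\right)^{2} = 4695 + \left(3 + 100\right)^{2} = 4695 + 103^{2} = 4695 + 10609 = 15304$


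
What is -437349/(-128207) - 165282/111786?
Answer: 4616530990/2388624617 ≈ 1.9327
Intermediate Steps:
-437349/(-128207) - 165282/111786 = -437349*(-1/128207) - 165282*1/111786 = 437349/128207 - 27547/18631 = 4616530990/2388624617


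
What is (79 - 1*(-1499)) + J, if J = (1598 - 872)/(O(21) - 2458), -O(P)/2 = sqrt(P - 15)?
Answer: 2383020303/1510435 + 363*sqrt(6)/1510435 ≈ 1577.7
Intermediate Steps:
O(P) = -2*sqrt(-15 + P) (O(P) = -2*sqrt(P - 15) = -2*sqrt(-15 + P))
J = 726/(-2458 - 2*sqrt(6)) (J = (1598 - 872)/(-2*sqrt(-15 + 21) - 2458) = 726/(-2*sqrt(6) - 2458) = 726/(-2458 - 2*sqrt(6)) ≈ -0.29477)
(79 - 1*(-1499)) + J = (79 - 1*(-1499)) + (-446127/1510435 + 363*sqrt(6)/1510435) = (79 + 1499) + (-446127/1510435 + 363*sqrt(6)/1510435) = 1578 + (-446127/1510435 + 363*sqrt(6)/1510435) = 2383020303/1510435 + 363*sqrt(6)/1510435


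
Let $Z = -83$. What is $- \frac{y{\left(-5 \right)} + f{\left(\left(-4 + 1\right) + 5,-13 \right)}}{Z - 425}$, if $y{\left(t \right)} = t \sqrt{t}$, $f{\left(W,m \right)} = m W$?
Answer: $- \frac{13}{254} - \frac{5 i \sqrt{5}}{508} \approx -0.051181 - 0.022009 i$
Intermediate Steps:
$f{\left(W,m \right)} = W m$
$y{\left(t \right)} = t^{\frac{3}{2}}$
$- \frac{y{\left(-5 \right)} + f{\left(\left(-4 + 1\right) + 5,-13 \right)}}{Z - 425} = - \frac{\left(-5\right)^{\frac{3}{2}} + \left(\left(-4 + 1\right) + 5\right) \left(-13\right)}{-83 - 425} = - \frac{- 5 i \sqrt{5} + \left(-3 + 5\right) \left(-13\right)}{-508} = - \frac{\left(- 5 i \sqrt{5} + 2 \left(-13\right)\right) \left(-1\right)}{508} = - \frac{\left(- 5 i \sqrt{5} - 26\right) \left(-1\right)}{508} = - \frac{\left(-26 - 5 i \sqrt{5}\right) \left(-1\right)}{508} = - (\frac{13}{254} + \frac{5 i \sqrt{5}}{508}) = - \frac{13}{254} - \frac{5 i \sqrt{5}}{508}$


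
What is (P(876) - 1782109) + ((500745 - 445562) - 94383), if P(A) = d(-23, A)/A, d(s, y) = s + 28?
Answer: -1595466679/876 ≈ -1.8213e+6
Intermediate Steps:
d(s, y) = 28 + s
P(A) = 5/A (P(A) = (28 - 23)/A = 5/A)
(P(876) - 1782109) + ((500745 - 445562) - 94383) = (5/876 - 1782109) + ((500745 - 445562) - 94383) = (5*(1/876) - 1782109) + (55183 - 94383) = (5/876 - 1782109) - 39200 = -1561127479/876 - 39200 = -1595466679/876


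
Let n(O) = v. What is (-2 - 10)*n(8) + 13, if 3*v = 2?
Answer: 5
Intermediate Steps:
v = 2/3 (v = (1/3)*2 = 2/3 ≈ 0.66667)
n(O) = 2/3
(-2 - 10)*n(8) + 13 = (-2 - 10)*(2/3) + 13 = -12*2/3 + 13 = -8 + 13 = 5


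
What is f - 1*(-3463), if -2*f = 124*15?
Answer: 2533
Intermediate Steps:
f = -930 (f = -62*15 = -1/2*1860 = -930)
f - 1*(-3463) = -930 - 1*(-3463) = -930 + 3463 = 2533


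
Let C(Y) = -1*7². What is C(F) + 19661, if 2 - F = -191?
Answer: 19612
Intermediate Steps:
F = 193 (F = 2 - 1*(-191) = 2 + 191 = 193)
C(Y) = -49 (C(Y) = -1*49 = -49)
C(F) + 19661 = -49 + 19661 = 19612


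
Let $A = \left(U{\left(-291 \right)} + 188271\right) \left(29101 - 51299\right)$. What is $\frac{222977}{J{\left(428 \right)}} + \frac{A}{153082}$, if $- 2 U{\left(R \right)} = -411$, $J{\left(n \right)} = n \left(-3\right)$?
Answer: $- \frac{2703067347331}{98278644} \approx -27504.0$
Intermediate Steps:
$J{\left(n \right)} = - 3 n$
$U{\left(R \right)} = \frac{411}{2}$ ($U{\left(R \right)} = \left(- \frac{1}{2}\right) \left(-411\right) = \frac{411}{2}$)
$A = -4183801347$ ($A = \left(\frac{411}{2} + 188271\right) \left(29101 - 51299\right) = \frac{376953}{2} \left(-22198\right) = -4183801347$)
$\frac{222977}{J{\left(428 \right)}} + \frac{A}{153082} = \frac{222977}{\left(-3\right) 428} - \frac{4183801347}{153082} = \frac{222977}{-1284} - \frac{4183801347}{153082} = 222977 \left(- \frac{1}{1284}\right) - \frac{4183801347}{153082} = - \frac{222977}{1284} - \frac{4183801347}{153082} = - \frac{2703067347331}{98278644}$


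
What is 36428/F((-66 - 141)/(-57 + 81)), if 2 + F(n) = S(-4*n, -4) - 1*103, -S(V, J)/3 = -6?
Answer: -36428/87 ≈ -418.71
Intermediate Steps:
S(V, J) = 18 (S(V, J) = -3*(-6) = 18)
F(n) = -87 (F(n) = -2 + (18 - 1*103) = -2 + (18 - 103) = -2 - 85 = -87)
36428/F((-66 - 141)/(-57 + 81)) = 36428/(-87) = 36428*(-1/87) = -36428/87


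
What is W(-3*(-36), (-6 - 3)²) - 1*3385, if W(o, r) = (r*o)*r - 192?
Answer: 705011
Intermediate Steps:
W(o, r) = -192 + o*r² (W(o, r) = (o*r)*r - 192 = o*r² - 192 = -192 + o*r²)
W(-3*(-36), (-6 - 3)²) - 1*3385 = (-192 + (-3*(-36))*((-6 - 3)²)²) - 1*3385 = (-192 + 108*((-9)²)²) - 3385 = (-192 + 108*81²) - 3385 = (-192 + 108*6561) - 3385 = (-192 + 708588) - 3385 = 708396 - 3385 = 705011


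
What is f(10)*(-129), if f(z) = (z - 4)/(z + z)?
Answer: -387/10 ≈ -38.700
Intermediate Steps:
f(z) = (-4 + z)/(2*z) (f(z) = (-4 + z)/((2*z)) = (-4 + z)*(1/(2*z)) = (-4 + z)/(2*z))
f(10)*(-129) = ((½)*(-4 + 10)/10)*(-129) = ((½)*(⅒)*6)*(-129) = (3/10)*(-129) = -387/10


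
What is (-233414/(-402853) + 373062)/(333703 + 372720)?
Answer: 150289379300/284584624819 ≈ 0.52810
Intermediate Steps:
(-233414/(-402853) + 373062)/(333703 + 372720) = (-233414*(-1/402853) + 373062)/706423 = (233414/402853 + 373062)*(1/706423) = (150289379300/402853)*(1/706423) = 150289379300/284584624819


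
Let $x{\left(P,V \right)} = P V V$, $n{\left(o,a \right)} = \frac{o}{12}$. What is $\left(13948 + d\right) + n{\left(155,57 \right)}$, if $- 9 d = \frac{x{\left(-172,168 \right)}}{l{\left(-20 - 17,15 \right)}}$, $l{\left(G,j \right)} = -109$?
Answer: $\frac{11788175}{1308} \approx 9012.4$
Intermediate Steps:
$n{\left(o,a \right)} = \frac{o}{12}$ ($n{\left(o,a \right)} = o \frac{1}{12} = \frac{o}{12}$)
$x{\left(P,V \right)} = P V^{2}$
$d = - \frac{539392}{109}$ ($d = - \frac{- 172 \cdot 168^{2} \frac{1}{-109}}{9} = - \frac{\left(-172\right) 28224 \left(- \frac{1}{109}\right)}{9} = - \frac{\left(-4854528\right) \left(- \frac{1}{109}\right)}{9} = \left(- \frac{1}{9}\right) \frac{4854528}{109} = - \frac{539392}{109} \approx -4948.5$)
$\left(13948 + d\right) + n{\left(155,57 \right)} = \left(13948 - \frac{539392}{109}\right) + \frac{1}{12} \cdot 155 = \frac{980940}{109} + \frac{155}{12} = \frac{11788175}{1308}$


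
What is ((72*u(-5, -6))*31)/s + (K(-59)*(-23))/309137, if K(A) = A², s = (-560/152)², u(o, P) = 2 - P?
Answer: 498077434873/378692825 ≈ 1315.3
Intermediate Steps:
s = 4900/361 (s = (-560*1/152)² = (-70/19)² = 4900/361 ≈ 13.573)
((72*u(-5, -6))*31)/s + (K(-59)*(-23))/309137 = ((72*(2 - 1*(-6)))*31)/(4900/361) + ((-59)²*(-23))/309137 = ((72*(2 + 6))*31)*(361/4900) + (3481*(-23))*(1/309137) = ((72*8)*31)*(361/4900) - 80063*1/309137 = (576*31)*(361/4900) - 80063/309137 = 17856*(361/4900) - 80063/309137 = 1611504/1225 - 80063/309137 = 498077434873/378692825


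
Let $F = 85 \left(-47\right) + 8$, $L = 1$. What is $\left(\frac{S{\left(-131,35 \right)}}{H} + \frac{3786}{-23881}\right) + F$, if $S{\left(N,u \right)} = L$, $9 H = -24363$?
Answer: $- \frac{257753344312}{64645867} \approx -3987.2$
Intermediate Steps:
$H = -2707$ ($H = \frac{1}{9} \left(-24363\right) = -2707$)
$S{\left(N,u \right)} = 1$
$F = -3987$ ($F = -3995 + 8 = -3987$)
$\left(\frac{S{\left(-131,35 \right)}}{H} + \frac{3786}{-23881}\right) + F = \left(1 \frac{1}{-2707} + \frac{3786}{-23881}\right) - 3987 = \left(1 \left(- \frac{1}{2707}\right) + 3786 \left(- \frac{1}{23881}\right)\right) - 3987 = \left(- \frac{1}{2707} - \frac{3786}{23881}\right) - 3987 = - \frac{10272583}{64645867} - 3987 = - \frac{257753344312}{64645867}$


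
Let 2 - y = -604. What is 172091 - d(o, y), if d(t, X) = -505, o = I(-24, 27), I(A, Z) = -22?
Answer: 172596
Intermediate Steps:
o = -22
y = 606 (y = 2 - 1*(-604) = 2 + 604 = 606)
172091 - d(o, y) = 172091 - 1*(-505) = 172091 + 505 = 172596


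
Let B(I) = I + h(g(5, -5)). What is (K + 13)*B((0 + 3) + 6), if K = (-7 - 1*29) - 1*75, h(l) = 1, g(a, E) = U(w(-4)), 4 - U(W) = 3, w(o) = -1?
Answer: -980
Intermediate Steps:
U(W) = 1 (U(W) = 4 - 1*3 = 4 - 3 = 1)
g(a, E) = 1
B(I) = 1 + I (B(I) = I + 1 = 1 + I)
K = -111 (K = (-7 - 29) - 75 = -36 - 75 = -111)
(K + 13)*B((0 + 3) + 6) = (-111 + 13)*(1 + ((0 + 3) + 6)) = -98*(1 + (3 + 6)) = -98*(1 + 9) = -98*10 = -980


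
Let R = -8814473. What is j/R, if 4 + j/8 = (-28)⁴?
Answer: -4917216/8814473 ≈ -0.55786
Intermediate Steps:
j = 4917216 (j = -32 + 8*(-28)⁴ = -32 + 8*614656 = -32 + 4917248 = 4917216)
j/R = 4917216/(-8814473) = 4917216*(-1/8814473) = -4917216/8814473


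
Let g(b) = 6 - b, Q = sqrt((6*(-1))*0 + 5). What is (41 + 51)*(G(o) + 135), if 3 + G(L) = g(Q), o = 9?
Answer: 12696 - 92*sqrt(5) ≈ 12490.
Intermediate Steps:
Q = sqrt(5) (Q = sqrt(-6*0 + 5) = sqrt(0 + 5) = sqrt(5) ≈ 2.2361)
G(L) = 3 - sqrt(5) (G(L) = -3 + (6 - sqrt(5)) = 3 - sqrt(5))
(41 + 51)*(G(o) + 135) = (41 + 51)*((3 - sqrt(5)) + 135) = 92*(138 - sqrt(5)) = 12696 - 92*sqrt(5)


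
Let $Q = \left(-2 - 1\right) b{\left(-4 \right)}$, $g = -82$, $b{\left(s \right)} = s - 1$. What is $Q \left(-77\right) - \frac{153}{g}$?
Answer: $- \frac{94557}{82} \approx -1153.1$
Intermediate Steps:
$b{\left(s \right)} = -1 + s$
$Q = 15$ ($Q = \left(-2 - 1\right) \left(-1 - 4\right) = \left(-3\right) \left(-5\right) = 15$)
$Q \left(-77\right) - \frac{153}{g} = 15 \left(-77\right) - \frac{153}{-82} = -1155 - - \frac{153}{82} = -1155 + \frac{153}{82} = - \frac{94557}{82}$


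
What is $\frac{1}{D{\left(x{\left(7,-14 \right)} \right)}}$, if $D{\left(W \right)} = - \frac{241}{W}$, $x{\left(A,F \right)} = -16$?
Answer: $\frac{16}{241} \approx 0.06639$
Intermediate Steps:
$\frac{1}{D{\left(x{\left(7,-14 \right)} \right)}} = \frac{1}{\left(-241\right) \frac{1}{-16}} = \frac{1}{\left(-241\right) \left(- \frac{1}{16}\right)} = \frac{1}{\frac{241}{16}} = \frac{16}{241}$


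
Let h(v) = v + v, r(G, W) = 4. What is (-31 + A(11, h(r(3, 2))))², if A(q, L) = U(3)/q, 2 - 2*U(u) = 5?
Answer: 469225/484 ≈ 969.47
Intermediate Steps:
U(u) = -3/2 (U(u) = 1 - ½*5 = 1 - 5/2 = -3/2)
h(v) = 2*v
A(q, L) = -3/(2*q)
(-31 + A(11, h(r(3, 2))))² = (-31 - 3/2/11)² = (-31 - 3/2*1/11)² = (-31 - 3/22)² = (-685/22)² = 469225/484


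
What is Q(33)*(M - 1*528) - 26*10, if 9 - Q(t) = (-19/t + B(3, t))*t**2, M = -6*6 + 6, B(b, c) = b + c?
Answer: 21520684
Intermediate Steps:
M = -30 (M = -36 + 6 = -30)
Q(t) = 9 - t**2*(3 + t - 19/t) (Q(t) = 9 - (-19/t + (3 + t))*t**2 = 9 - (3 + t - 19/t)*t**2 = 9 - t**2*(3 + t - 19/t))
Q(33)*(M - 1*528) - 26*10 = (9 + 19*33 - 1*33**2*(3 + 33))*(-30 - 1*528) - 26*10 = (9 + 627 - 1*1089*36)*(-30 - 528) - 260 = (9 + 627 - 39204)*(-558) - 260 = -38568*(-558) - 260 = 21520944 - 260 = 21520684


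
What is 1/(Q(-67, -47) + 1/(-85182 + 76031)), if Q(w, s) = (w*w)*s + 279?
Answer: -9151/1928152305 ≈ -4.7460e-6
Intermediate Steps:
Q(w, s) = 279 + s*w² (Q(w, s) = w²*s + 279 = s*w² + 279 = 279 + s*w²)
1/(Q(-67, -47) + 1/(-85182 + 76031)) = 1/((279 - 47*(-67)²) + 1/(-85182 + 76031)) = 1/((279 - 47*4489) + 1/(-9151)) = 1/((279 - 210983) - 1/9151) = 1/(-210704 - 1/9151) = 1/(-1928152305/9151) = -9151/1928152305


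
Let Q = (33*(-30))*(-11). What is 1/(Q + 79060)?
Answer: 1/89950 ≈ 1.1117e-5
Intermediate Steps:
Q = 10890 (Q = -990*(-11) = 10890)
1/(Q + 79060) = 1/(10890 + 79060) = 1/89950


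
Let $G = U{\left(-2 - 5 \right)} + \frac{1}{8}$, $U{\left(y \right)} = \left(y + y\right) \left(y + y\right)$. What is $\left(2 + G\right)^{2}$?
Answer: $\frac{2512225}{64} \approx 39254.0$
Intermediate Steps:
$U{\left(y \right)} = 4 y^{2}$ ($U{\left(y \right)} = 2 y 2 y = 4 y^{2}$)
$G = \frac{1569}{8}$ ($G = 4 \left(-2 - 5\right)^{2} + \frac{1}{8} = 4 \left(-7\right)^{2} + \frac{1}{8} = 4 \cdot 49 + \frac{1}{8} = 196 + \frac{1}{8} = \frac{1569}{8} \approx 196.13$)
$\left(2 + G\right)^{2} = \left(2 + \frac{1569}{8}\right)^{2} = \left(\frac{1585}{8}\right)^{2} = \frac{2512225}{64}$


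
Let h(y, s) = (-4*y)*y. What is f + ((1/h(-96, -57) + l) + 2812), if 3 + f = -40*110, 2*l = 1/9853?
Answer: -577884589693/363220992 ≈ -1591.0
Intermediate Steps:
h(y, s) = -4*y**2
l = 1/19706 (l = (1/2)/9853 = (1/2)*(1/9853) = 1/19706 ≈ 5.0746e-5)
f = -4403 (f = -3 - 40*110 = -3 - 4400 = -4403)
f + ((1/h(-96, -57) + l) + 2812) = -4403 + ((1/(-4*(-96)**2) + 1/19706) + 2812) = -4403 + ((1/(-4*9216) + 1/19706) + 2812) = -4403 + ((1/(-36864) + 1/19706) + 2812) = -4403 + ((-1/36864 + 1/19706) + 2812) = -4403 + (8579/363220992 + 2812) = -4403 + 1021377438083/363220992 = -577884589693/363220992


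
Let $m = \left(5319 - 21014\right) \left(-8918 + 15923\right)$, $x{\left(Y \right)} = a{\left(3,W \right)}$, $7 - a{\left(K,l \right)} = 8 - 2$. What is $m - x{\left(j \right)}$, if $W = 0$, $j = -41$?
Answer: $-109943476$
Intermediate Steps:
$a{\left(K,l \right)} = 1$ ($a{\left(K,l \right)} = 7 - \left(8 - 2\right) = 7 - 6 = 1$)
$x{\left(Y \right)} = 1$
$m = -109943475$ ($m = \left(-15695\right) 7005 = -109943475$)
$m - x{\left(j \right)} = -109943475 - 1 = -109943476$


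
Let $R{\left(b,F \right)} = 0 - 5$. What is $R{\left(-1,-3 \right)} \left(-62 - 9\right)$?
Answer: $355$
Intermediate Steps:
$R{\left(b,F \right)} = -5$ ($R{\left(b,F \right)} = 0 - 5 = -5$)
$R{\left(-1,-3 \right)} \left(-62 - 9\right) = - 5 \left(-62 - 9\right) = \left(-5\right) \left(-71\right) = 355$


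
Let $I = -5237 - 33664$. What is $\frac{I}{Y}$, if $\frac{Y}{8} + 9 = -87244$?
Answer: $\frac{38901}{698024} \approx 0.05573$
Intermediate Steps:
$Y = -698024$ ($Y = -72 + 8 \left(-87244\right) = -72 - 697952 = -698024$)
$I = -38901$ ($I = -5237 - 33664 = -38901$)
$\frac{I}{Y} = - \frac{38901}{-698024} = \left(-38901\right) \left(- \frac{1}{698024}\right) = \frac{38901}{698024}$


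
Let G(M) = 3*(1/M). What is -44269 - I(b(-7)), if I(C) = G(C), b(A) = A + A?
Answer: -619763/14 ≈ -44269.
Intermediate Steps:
b(A) = 2*A
G(M) = 3/M
I(C) = 3/C
-44269 - I(b(-7)) = -44269 - 3/(2*(-7)) = -44269 - 3/(-14) = -44269 - 3*(-1)/14 = -44269 - 1*(-3/14) = -44269 + 3/14 = -619763/14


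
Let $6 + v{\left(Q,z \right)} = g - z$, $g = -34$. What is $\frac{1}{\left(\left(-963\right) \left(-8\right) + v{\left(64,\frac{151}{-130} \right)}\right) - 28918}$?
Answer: $- \frac{130}{2762869} \approx -4.7053 \cdot 10^{-5}$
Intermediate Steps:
$v{\left(Q,z \right)} = -40 - z$ ($v{\left(Q,z \right)} = -6 - \left(34 + z\right) = -40 - z$)
$\frac{1}{\left(\left(-963\right) \left(-8\right) + v{\left(64,\frac{151}{-130} \right)}\right) - 28918} = \frac{1}{\left(\left(-963\right) \left(-8\right) - \left(40 + \frac{151}{-130}\right)\right) - 28918} = \frac{1}{\left(7704 - \left(40 + 151 \left(- \frac{1}{130}\right)\right)\right) - 28918} = \frac{1}{\left(7704 - \frac{5049}{130}\right) - 28918} = \frac{1}{\frac{996471}{130} - 28918} = \frac{1}{- \frac{2762869}{130}} = - \frac{130}{2762869}$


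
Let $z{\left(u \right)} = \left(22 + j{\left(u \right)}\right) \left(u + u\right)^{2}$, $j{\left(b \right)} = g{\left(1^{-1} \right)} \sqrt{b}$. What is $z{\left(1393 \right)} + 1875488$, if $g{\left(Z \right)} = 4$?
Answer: $172635000 + 31047184 \sqrt{1393} \approx 1.3314 \cdot 10^{9}$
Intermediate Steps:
$j{\left(b \right)} = 4 \sqrt{b}$
$z{\left(u \right)} = 4 u^{2} \left(22 + 4 \sqrt{u}\right)$ ($z{\left(u \right)} = \left(22 + 4 \sqrt{u}\right) \left(u + u\right)^{2} = \left(22 + 4 \sqrt{u}\right) \left(2 u\right)^{2} = \left(22 + 4 \sqrt{u}\right) 4 u^{2} = 4 u^{2} \left(22 + 4 \sqrt{u}\right)$)
$z{\left(1393 \right)} + 1875488 = \left(16 \cdot 1393^{\frac{5}{2}} + 88 \cdot 1393^{2}\right) + 1875488 = \left(16 \cdot 1940449 \sqrt{1393} + 88 \cdot 1940449\right) + 1875488 = \left(31047184 \sqrt{1393} + 170759512\right) + 1875488 = \left(170759512 + 31047184 \sqrt{1393}\right) + 1875488 = 172635000 + 31047184 \sqrt{1393}$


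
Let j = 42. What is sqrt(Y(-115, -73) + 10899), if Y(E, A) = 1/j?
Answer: sqrt(19225878)/42 ≈ 104.40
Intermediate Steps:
Y(E, A) = 1/42
sqrt(Y(-115, -73) + 10899) = sqrt(1/42 + 10899) = sqrt(457759/42) = sqrt(19225878)/42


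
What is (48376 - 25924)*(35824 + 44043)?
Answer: 1793173884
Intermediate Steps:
(48376 - 25924)*(35824 + 44043) = 22452*79867 = 1793173884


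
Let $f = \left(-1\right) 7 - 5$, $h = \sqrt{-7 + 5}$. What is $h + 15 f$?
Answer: $-180 + i \sqrt{2} \approx -180.0 + 1.4142 i$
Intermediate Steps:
$h = i \sqrt{2}$ ($h = \sqrt{-2} = i \sqrt{2} \approx 1.4142 i$)
$f = -12$ ($f = -7 - 5 = -12$)
$h + 15 f = i \sqrt{2} + 15 \left(-12\right) = i \sqrt{2} - 180 = -180 + i \sqrt{2}$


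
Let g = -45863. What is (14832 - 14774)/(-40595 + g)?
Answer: -29/43229 ≈ -0.00067085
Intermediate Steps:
(14832 - 14774)/(-40595 + g) = (14832 - 14774)/(-40595 - 45863) = 58/(-86458) = 58*(-1/86458) = -29/43229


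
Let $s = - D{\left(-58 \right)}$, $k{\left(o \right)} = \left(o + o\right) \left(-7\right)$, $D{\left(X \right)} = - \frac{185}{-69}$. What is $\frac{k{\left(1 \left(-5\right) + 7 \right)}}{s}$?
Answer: $\frac{1932}{185} \approx 10.443$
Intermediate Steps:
$D{\left(X \right)} = \frac{185}{69}$ ($D{\left(X \right)} = \left(-185\right) \left(- \frac{1}{69}\right) = \frac{185}{69}$)
$k{\left(o \right)} = - 14 o$ ($k{\left(o \right)} = 2 o \left(-7\right) = - 14 o$)
$s = - \frac{185}{69}$ ($s = \left(-1\right) \frac{185}{69} = - \frac{185}{69} \approx -2.6812$)
$\frac{k{\left(1 \left(-5\right) + 7 \right)}}{s} = \frac{\left(-14\right) \left(1 \left(-5\right) + 7\right)}{- \frac{185}{69}} = - 14 \left(-5 + 7\right) \left(- \frac{69}{185}\right) = \left(-14\right) 2 \left(- \frac{69}{185}\right) = \left(-28\right) \left(- \frac{69}{185}\right) = \frac{1932}{185}$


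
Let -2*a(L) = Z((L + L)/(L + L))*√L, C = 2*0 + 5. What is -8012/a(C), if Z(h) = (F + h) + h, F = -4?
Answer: -8012*√5/5 ≈ -3583.1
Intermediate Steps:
C = 5 (C = 0 + 5 = 5)
Z(h) = -4 + 2*h (Z(h) = (-4 + h) + h = -4 + 2*h)
a(L) = √L (a(L) = -(-4 + 2*((L + L)/(L + L)))*√L/2 = -(-4 + 2*((2*L)/((2*L))))*√L/2 = -(-4 + 2*((2*L)*(1/(2*L))))*√L/2 = -(-4 + 2*1)*√L/2 = -(-4 + 2)*√L/2 = -(-1)*√L = √L)
-8012/a(C) = -8012*√5/5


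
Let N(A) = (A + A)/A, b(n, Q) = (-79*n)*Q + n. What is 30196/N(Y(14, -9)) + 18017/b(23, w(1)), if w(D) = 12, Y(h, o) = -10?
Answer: 328831521/21781 ≈ 15097.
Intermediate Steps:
b(n, Q) = n - 79*Q*n (b(n, Q) = -79*Q*n + n = n - 79*Q*n)
N(A) = 2 (N(A) = (2*A)/A = 2)
30196/N(Y(14, -9)) + 18017/b(23, w(1)) = 30196/2 + 18017/((23*(1 - 79*12))) = 30196*(½) + 18017/((23*(1 - 948))) = 15098 + 18017/((23*(-947))) = 15098 + 18017/(-21781) = 15098 + 18017*(-1/21781) = 15098 - 18017/21781 = 328831521/21781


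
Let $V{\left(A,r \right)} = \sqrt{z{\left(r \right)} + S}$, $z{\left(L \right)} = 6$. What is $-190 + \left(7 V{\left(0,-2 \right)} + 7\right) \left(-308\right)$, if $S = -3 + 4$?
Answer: $-2346 - 2156 \sqrt{7} \approx -8050.2$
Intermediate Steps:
$S = 1$
$V{\left(A,r \right)} = \sqrt{7}$ ($V{\left(A,r \right)} = \sqrt{6 + 1} = \sqrt{7}$)
$-190 + \left(7 V{\left(0,-2 \right)} + 7\right) \left(-308\right) = -190 + \left(7 \sqrt{7} + 7\right) \left(-308\right) = -190 + \left(7 + 7 \sqrt{7}\right) \left(-308\right) = -190 - \left(2156 + 2156 \sqrt{7}\right) = -2346 - 2156 \sqrt{7}$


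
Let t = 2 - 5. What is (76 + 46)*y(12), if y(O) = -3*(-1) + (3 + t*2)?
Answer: 0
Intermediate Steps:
t = -3
y(O) = 0 (y(O) = -3*(-1) + (3 - 3*2) = 3 + (3 - 6) = 3 - 3 = 0)
(76 + 46)*y(12) = (76 + 46)*0 = 122*0 = 0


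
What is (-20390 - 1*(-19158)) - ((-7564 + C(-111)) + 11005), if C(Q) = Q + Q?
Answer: -4451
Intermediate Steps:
C(Q) = 2*Q
(-20390 - 1*(-19158)) - ((-7564 + C(-111)) + 11005) = (-20390 - 1*(-19158)) - ((-7564 + 2*(-111)) + 11005) = (-20390 + 19158) - ((-7564 - 222) + 11005) = -1232 - (-7786 + 11005) = -1232 - 1*3219 = -1232 - 3219 = -4451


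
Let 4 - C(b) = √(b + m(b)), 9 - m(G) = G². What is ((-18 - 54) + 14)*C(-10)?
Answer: -232 + 58*I*√101 ≈ -232.0 + 582.89*I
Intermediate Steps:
m(G) = 9 - G²
C(b) = 4 - √(9 + b - b²) (C(b) = 4 - √(b + (9 - b²)) = 4 - √(9 + b - b²))
((-18 - 54) + 14)*C(-10) = ((-18 - 54) + 14)*(4 - √(9 - 10 - 1*(-10)²)) = (-72 + 14)*(4 - √(9 - 10 - 1*100)) = -58*(4 - √(9 - 10 - 100)) = -58*(4 - √(-101)) = -58*(4 - I*√101) = -232 + 58*I*√101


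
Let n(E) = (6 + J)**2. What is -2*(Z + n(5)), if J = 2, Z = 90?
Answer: -308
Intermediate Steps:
n(E) = 64 (n(E) = (6 + 2)**2 = 8**2 = 64)
-2*(Z + n(5)) = -2*(90 + 64) = -2*154 = -308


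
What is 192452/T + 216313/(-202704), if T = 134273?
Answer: 9965794759/27217674192 ≈ 0.36615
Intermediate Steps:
192452/T + 216313/(-202704) = 192452/134273 + 216313/(-202704) = 192452*(1/134273) + 216313*(-1/202704) = 192452/134273 - 216313/202704 = 9965794759/27217674192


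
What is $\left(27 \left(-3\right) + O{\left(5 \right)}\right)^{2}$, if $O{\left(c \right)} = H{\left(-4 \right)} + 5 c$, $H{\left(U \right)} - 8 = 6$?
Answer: $1764$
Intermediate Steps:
$H{\left(U \right)} = 14$ ($H{\left(U \right)} = 8 + 6 = 14$)
$O{\left(c \right)} = 14 + 5 c$
$\left(27 \left(-3\right) + O{\left(5 \right)}\right)^{2} = \left(27 \left(-3\right) + \left(14 + 5 \cdot 5\right)\right)^{2} = \left(-81 + \left(14 + 25\right)\right)^{2} = \left(-81 + 39\right)^{2} = \left(-42\right)^{2} = 1764$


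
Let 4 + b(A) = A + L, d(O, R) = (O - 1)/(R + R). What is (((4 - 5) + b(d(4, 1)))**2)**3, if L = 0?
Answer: 117649/64 ≈ 1838.3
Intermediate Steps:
d(O, R) = (-1 + O)/(2*R) (d(O, R) = (-1 + O)/((2*R)) = (-1 + O)*(1/(2*R)) = (-1 + O)/(2*R))
b(A) = -4 + A (b(A) = -4 + (A + 0) = -4 + A)
(((4 - 5) + b(d(4, 1)))**2)**3 = (((4 - 5) + (-4 + (1/2)*(-1 + 4)/1))**2)**3 = ((-1 + (-4 + (1/2)*1*3))**2)**3 = ((-1 + (-4 + 3/2))**2)**3 = ((-1 - 5/2)**2)**3 = ((-7/2)**2)**3 = (49/4)**3 = 117649/64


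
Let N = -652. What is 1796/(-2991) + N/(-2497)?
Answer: -2534480/7468527 ≈ -0.33935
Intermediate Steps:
1796/(-2991) + N/(-2497) = 1796/(-2991) - 652/(-2497) = 1796*(-1/2991) - 652*(-1/2497) = -1796/2991 + 652/2497 = -2534480/7468527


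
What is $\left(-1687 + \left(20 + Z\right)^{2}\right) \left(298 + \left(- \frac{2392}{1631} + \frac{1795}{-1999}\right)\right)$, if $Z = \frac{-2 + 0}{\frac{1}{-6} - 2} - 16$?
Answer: $- \frac{270857226393963}{551002361} \approx -4.9157 \cdot 10^{5}$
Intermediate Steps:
$Z = - \frac{196}{13}$ ($Z = - \frac{2}{- \frac{1}{6} - 2} - 16 = - \frac{2}{- \frac{13}{6}} - 16 = \left(-2\right) \left(- \frac{6}{13}\right) - 16 = \frac{12}{13} - 16 = - \frac{196}{13} \approx -15.077$)
$\left(-1687 + \left(20 + Z\right)^{2}\right) \left(298 + \left(- \frac{2392}{1631} + \frac{1795}{-1999}\right)\right) = \left(-1687 + \left(20 - \frac{196}{13}\right)^{2}\right) \left(298 + \left(- \frac{2392}{1631} + \frac{1795}{-1999}\right)\right) = \left(-1687 + \left(\frac{64}{13}\right)^{2}\right) \left(298 + \left(\left(-2392\right) \frac{1}{1631} + 1795 \left(- \frac{1}{1999}\right)\right)\right) = \left(-1687 + \frac{4096}{169}\right) \left(298 - \frac{7709253}{3260369}\right) = - \frac{281007 \left(298 - \frac{7709253}{3260369}\right)}{169} = \left(- \frac{281007}{169}\right) \frac{963880709}{3260369} = - \frac{270857226393963}{551002361}$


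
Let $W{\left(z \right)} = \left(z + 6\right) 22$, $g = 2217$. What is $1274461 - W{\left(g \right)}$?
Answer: $1225555$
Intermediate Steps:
$W{\left(z \right)} = 132 + 22 z$ ($W{\left(z \right)} = \left(6 + z\right) 22 = 132 + 22 z$)
$1274461 - W{\left(g \right)} = 1274461 - \left(132 + 22 \cdot 2217\right) = 1274461 - \left(132 + 48774\right) = 1274461 - 48906 = 1225555$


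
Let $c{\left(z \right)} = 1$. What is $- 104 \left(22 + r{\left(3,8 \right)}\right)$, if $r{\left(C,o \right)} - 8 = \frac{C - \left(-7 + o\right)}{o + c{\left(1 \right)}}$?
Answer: $- \frac{28288}{9} \approx -3143.1$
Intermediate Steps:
$r{\left(C,o \right)} = 8 + \frac{7 + C - o}{1 + o}$ ($r{\left(C,o \right)} = 8 + \frac{C - \left(-7 + o\right)}{o + 1} = 8 + \frac{7 + C - o}{1 + o}$)
$- 104 \left(22 + r{\left(3,8 \right)}\right) = - 104 \left(22 + \frac{15 + 3 + 7 \cdot 8}{1 + 8}\right) = - 104 \left(22 + \frac{15 + 3 + 56}{9}\right) = - 104 \left(22 + \frac{1}{9} \cdot 74\right) = - 104 \left(22 + \frac{74}{9}\right) = \left(-104\right) \frac{272}{9} = - \frac{28288}{9}$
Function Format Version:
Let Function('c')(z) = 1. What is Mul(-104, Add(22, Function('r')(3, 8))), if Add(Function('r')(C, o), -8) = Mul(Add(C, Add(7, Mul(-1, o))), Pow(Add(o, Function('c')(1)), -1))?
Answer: Rational(-28288, 9) ≈ -3143.1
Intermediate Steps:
Function('r')(C, o) = Add(8, Mul(Pow(Add(1, o), -1), Add(7, C, Mul(-1, o)))) (Function('r')(C, o) = Add(8, Mul(Add(C, Add(7, Mul(-1, o))), Pow(Add(o, 1), -1))) = Add(8, Mul(Add(7, C, Mul(-1, o)), Pow(Add(1, o), -1))) = Add(8, Mul(Pow(Add(1, o), -1), Add(7, C, Mul(-1, o)))))
Mul(-104, Add(22, Function('r')(3, 8))) = Mul(-104, Add(22, Mul(Pow(Add(1, 8), -1), Add(15, 3, Mul(7, 8))))) = Mul(-104, Add(22, Mul(Pow(9, -1), Add(15, 3, 56)))) = Mul(-104, Add(22, Mul(Rational(1, 9), 74))) = Mul(-104, Add(22, Rational(74, 9))) = Mul(-104, Rational(272, 9)) = Rational(-28288, 9)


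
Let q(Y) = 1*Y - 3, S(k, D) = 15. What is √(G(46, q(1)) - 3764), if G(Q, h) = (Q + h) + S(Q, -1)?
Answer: I*√3705 ≈ 60.869*I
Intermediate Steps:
q(Y) = -3 + Y (q(Y) = Y - 3 = -3 + Y)
G(Q, h) = 15 + Q + h (G(Q, h) = (Q + h) + 15 = 15 + Q + h)
√(G(46, q(1)) - 3764) = √((15 + 46 + (-3 + 1)) - 3764) = √((15 + 46 - 2) - 3764) = √(59 - 3764) = √(-3705) = I*√3705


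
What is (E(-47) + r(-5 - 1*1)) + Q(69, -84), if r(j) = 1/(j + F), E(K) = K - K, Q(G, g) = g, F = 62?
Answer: -4703/56 ≈ -83.982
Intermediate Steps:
E(K) = 0
r(j) = 1/(62 + j) (r(j) = 1/(j + 62) = 1/(62 + j))
(E(-47) + r(-5 - 1*1)) + Q(69, -84) = (0 + 1/(62 + (-5 - 1*1))) - 84 = (0 + 1/(62 + (-5 - 1))) - 84 = (0 + 1/(62 - 6)) - 84 = (0 + 1/56) - 84 = 1/56 - 84 = -4703/56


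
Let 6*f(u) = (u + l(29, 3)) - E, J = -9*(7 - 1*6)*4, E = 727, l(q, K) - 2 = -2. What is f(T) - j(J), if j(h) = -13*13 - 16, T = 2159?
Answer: 1271/3 ≈ 423.67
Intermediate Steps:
l(q, K) = 0 (l(q, K) = 2 - 2 = 0)
J = -36 (J = -9*(7 - 6)*4 = -9*1*4 = -9*4 = -36)
j(h) = -185 (j(h) = -169 - 16 = -185)
f(u) = -727/6 + u/6 (f(u) = ((u + 0) - 1*727)/6 = (u - 727)/6 = (-727 + u)/6 = -727/6 + u/6)
f(T) - j(J) = (-727/6 + (⅙)*2159) - 1*(-185) = (-727/6 + 2159/6) + 185 = 716/3 + 185 = 1271/3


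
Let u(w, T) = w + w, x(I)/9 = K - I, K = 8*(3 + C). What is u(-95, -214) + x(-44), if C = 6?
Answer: 854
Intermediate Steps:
K = 72 (K = 8*(3 + 6) = 8*9 = 72)
x(I) = 648 - 9*I (x(I) = 9*(72 - I) = 648 - 9*I)
u(w, T) = 2*w
u(-95, -214) + x(-44) = 2*(-95) + (648 - 9*(-44)) = -190 + (648 + 396) = -190 + 1044 = 854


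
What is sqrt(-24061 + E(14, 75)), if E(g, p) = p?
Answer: I*sqrt(23986) ≈ 154.87*I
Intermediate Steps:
sqrt(-24061 + E(14, 75)) = sqrt(-24061 + 75) = sqrt(-23986) = I*sqrt(23986)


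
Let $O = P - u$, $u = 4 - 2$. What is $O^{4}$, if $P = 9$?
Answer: $2401$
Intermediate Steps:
$u = 2$ ($u = 4 - 2 = 2$)
$O = 7$ ($O = 9 - 2 = 7$)
$O^{4} = 7^{4} = 2401$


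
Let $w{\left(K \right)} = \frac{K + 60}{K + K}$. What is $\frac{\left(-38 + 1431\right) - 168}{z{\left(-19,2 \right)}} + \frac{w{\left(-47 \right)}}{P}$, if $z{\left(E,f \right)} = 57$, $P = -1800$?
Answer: $\frac{69090247}{3214800} \approx 21.491$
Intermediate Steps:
$w{\left(K \right)} = \frac{60 + K}{2 K}$
$\frac{\left(-38 + 1431\right) - 168}{z{\left(-19,2 \right)}} + \frac{w{\left(-47 \right)}}{P} = \frac{\left(-38 + 1431\right) - 168}{57} + \frac{\frac{1}{2} \frac{1}{-47} \left(60 - 47\right)}{-1800} = \left(1393 - 168\right) \frac{1}{57} + \frac{1}{2} \left(- \frac{1}{47}\right) 13 \left(- \frac{1}{1800}\right) = 1225 \cdot \frac{1}{57} - - \frac{13}{169200} = \frac{1225}{57} + \frac{13}{169200} = \frac{69090247}{3214800}$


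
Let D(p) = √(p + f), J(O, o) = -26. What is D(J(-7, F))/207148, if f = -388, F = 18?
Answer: 3*I*√46/207148 ≈ 9.8224e-5*I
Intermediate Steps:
D(p) = √(-388 + p) (D(p) = √(p - 388) = √(-388 + p))
D(J(-7, F))/207148 = √(-388 - 26)/207148 = √(-414)*(1/207148) = (3*I*√46)*(1/207148) = 3*I*√46/207148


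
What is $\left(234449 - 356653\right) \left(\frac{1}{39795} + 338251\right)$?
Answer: $- \frac{1644951205115384}{39795} \approx -4.1336 \cdot 10^{10}$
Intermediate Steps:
$\left(234449 - 356653\right) \left(\frac{1}{39795} + 338251\right) = - 122204 \left(\frac{1}{39795} + 338251\right) = \left(-122204\right) \frac{13460698546}{39795} = - \frac{1644951205115384}{39795}$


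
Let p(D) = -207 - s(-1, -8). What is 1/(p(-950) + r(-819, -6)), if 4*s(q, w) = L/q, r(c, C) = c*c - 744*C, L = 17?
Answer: 4/2700089 ≈ 1.4814e-6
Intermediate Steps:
r(c, C) = c² - 744*C
s(q, w) = 17/(4*q) (s(q, w) = (17/q)/4 = 17/(4*q))
p(D) = -811/4 (p(D) = -207 - 17/(4*(-1)) = -207 - 17*(-1)/4 = -207 - 1*(-17/4) = -207 + 17/4 = -811/4)
1/(p(-950) + r(-819, -6)) = 1/(-811/4 + ((-819)² - 744*(-6))) = 1/(-811/4 + (670761 + 4464)) = 1/(-811/4 + 675225) = 1/(2700089/4) = 4/2700089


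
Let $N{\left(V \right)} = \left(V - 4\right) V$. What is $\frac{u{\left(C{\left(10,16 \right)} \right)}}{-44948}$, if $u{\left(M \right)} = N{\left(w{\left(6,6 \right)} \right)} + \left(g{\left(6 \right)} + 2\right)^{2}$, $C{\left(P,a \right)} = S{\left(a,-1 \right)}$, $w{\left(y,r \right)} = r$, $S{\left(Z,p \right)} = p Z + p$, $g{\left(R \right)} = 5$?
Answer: $- \frac{61}{44948} \approx -0.0013571$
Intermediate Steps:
$S{\left(Z,p \right)} = p + Z p$ ($S{\left(Z,p \right)} = Z p + p = p + Z p$)
$C{\left(P,a \right)} = -1 - a$ ($C{\left(P,a \right)} = - (1 + a) = -1 - a$)
$N{\left(V \right)} = V \left(-4 + V\right)$ ($N{\left(V \right)} = \left(-4 + V\right) V = V \left(-4 + V\right)$)
$u{\left(M \right)} = 61$ ($u{\left(M \right)} = 6 \left(-4 + 6\right) + \left(5 + 2\right)^{2} = 6 \cdot 2 + 7^{2} = 12 + 49 = 61$)
$\frac{u{\left(C{\left(10,16 \right)} \right)}}{-44948} = \frac{61}{-44948} = 61 \left(- \frac{1}{44948}\right) = - \frac{61}{44948}$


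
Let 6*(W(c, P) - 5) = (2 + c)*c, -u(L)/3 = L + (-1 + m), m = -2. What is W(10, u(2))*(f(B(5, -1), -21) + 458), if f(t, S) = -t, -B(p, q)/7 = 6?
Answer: 12500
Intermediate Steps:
B(p, q) = -42 (B(p, q) = -7*6 = -42)
u(L) = 9 - 3*L (u(L) = -3*(L + (-1 - 2)) = -3*(L - 3) = -3*(-3 + L) = 9 - 3*L)
W(c, P) = 5 + c*(2 + c)/6 (W(c, P) = 5 + ((2 + c)*c)/6 = 5 + (c*(2 + c))/6 = 5 + c*(2 + c)/6)
W(10, u(2))*(f(B(5, -1), -21) + 458) = (5 + (⅓)*10 + (⅙)*10²)*(-1*(-42) + 458) = (5 + 10/3 + (⅙)*100)*(42 + 458) = (5 + 10/3 + 50/3)*500 = 25*500 = 12500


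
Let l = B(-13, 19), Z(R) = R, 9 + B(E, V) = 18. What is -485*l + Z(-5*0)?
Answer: -4365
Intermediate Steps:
B(E, V) = 9 (B(E, V) = -9 + 18 = 9)
l = 9
-485*l + Z(-5*0) = -485*9 - 5*0 = -4365 + 0 = -4365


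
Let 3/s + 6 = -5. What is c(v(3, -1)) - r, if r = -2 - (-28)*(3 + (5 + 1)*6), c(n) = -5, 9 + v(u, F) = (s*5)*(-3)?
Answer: -1095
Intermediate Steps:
s = -3/11 (s = 3/(-6 - 5) = 3/(-11) = 3*(-1/11) = -3/11 ≈ -0.27273)
v(u, F) = -54/11 (v(u, F) = -9 - 3/11*5*(-3) = -9 - 15/11*(-3) = -9 + 45/11 = -54/11)
r = 1090 (r = -2 - (-28)*(3 + 6*6) = -2 - (-28)*(3 + 36) = -2 - (-28)*39 = -2 - 7*(-156) = -2 + 1092 = 1090)
c(v(3, -1)) - r = -5 - 1*1090 = -5 - 1090 = -1095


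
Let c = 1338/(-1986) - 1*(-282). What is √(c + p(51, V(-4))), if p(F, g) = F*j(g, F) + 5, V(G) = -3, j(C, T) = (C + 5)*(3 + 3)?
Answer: √98421526/331 ≈ 29.972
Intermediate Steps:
j(C, T) = 30 + 6*C (j(C, T) = (5 + C)*6 = 30 + 6*C)
p(F, g) = 5 + F*(30 + 6*g) (p(F, g) = F*(30 + 6*g) + 5 = 5 + F*(30 + 6*g))
c = 93119/331 (c = 1338*(-1/1986) + 282 = -223/331 + 282 = 93119/331 ≈ 281.33)
√(c + p(51, V(-4))) = √(93119/331 + (5 + 6*51*(5 - 3))) = √(93119/331 + (5 + 6*51*2)) = √(93119/331 + (5 + 612)) = √(93119/331 + 617) = √(297346/331) = √98421526/331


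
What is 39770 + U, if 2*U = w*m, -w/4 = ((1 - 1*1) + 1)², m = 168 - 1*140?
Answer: 39714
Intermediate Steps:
m = 28 (m = 168 - 140 = 28)
w = -4 (w = -4*((1 - 1*1) + 1)² = -4*((1 - 1) + 1)² = -4*(0 + 1)² = -4*1² = -4*1 = -4)
U = -56 (U = (-4*28)/2 = (½)*(-112) = -56)
39770 + U = 39770 - 56 = 39714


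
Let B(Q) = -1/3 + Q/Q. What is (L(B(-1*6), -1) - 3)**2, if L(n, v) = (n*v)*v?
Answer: 49/9 ≈ 5.4444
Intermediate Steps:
B(Q) = 2/3 (B(Q) = -1*1/3 + 1 = -1/3 + 1 = 2/3)
L(n, v) = n*v**2
(L(B(-1*6), -1) - 3)**2 = ((2/3)*(-1)**2 - 3)**2 = ((2/3)*1 - 3)**2 = (2/3 - 3)**2 = (-7/3)**2 = 49/9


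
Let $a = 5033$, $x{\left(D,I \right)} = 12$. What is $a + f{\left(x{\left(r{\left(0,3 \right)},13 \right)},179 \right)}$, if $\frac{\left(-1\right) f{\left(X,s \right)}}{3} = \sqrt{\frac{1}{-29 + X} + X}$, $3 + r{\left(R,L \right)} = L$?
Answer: $5033 - \frac{3 \sqrt{3451}}{17} \approx 5022.6$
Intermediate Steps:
$r{\left(R,L \right)} = -3 + L$
$f{\left(X,s \right)} = - 3 \sqrt{X + \frac{1}{-29 + X}}$ ($f{\left(X,s \right)} = - 3 \sqrt{\frac{1}{-29 + X} + X} = - 3 \sqrt{X + \frac{1}{-29 + X}}$)
$a + f{\left(x{\left(r{\left(0,3 \right)},13 \right)},179 \right)} = 5033 - 3 \sqrt{\frac{1 + 12 \left(-29 + 12\right)}{-29 + 12}} = 5033 - 3 \sqrt{\frac{1 + 12 \left(-17\right)}{-17}} = 5033 - 3 \sqrt{- \frac{1 - 204}{17}} = 5033 - 3 \sqrt{\left(- \frac{1}{17}\right) \left(-203\right)} = 5033 - 3 \sqrt{\frac{203}{17}} = 5033 - 3 \frac{\sqrt{3451}}{17} = 5033 - \frac{3 \sqrt{3451}}{17}$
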